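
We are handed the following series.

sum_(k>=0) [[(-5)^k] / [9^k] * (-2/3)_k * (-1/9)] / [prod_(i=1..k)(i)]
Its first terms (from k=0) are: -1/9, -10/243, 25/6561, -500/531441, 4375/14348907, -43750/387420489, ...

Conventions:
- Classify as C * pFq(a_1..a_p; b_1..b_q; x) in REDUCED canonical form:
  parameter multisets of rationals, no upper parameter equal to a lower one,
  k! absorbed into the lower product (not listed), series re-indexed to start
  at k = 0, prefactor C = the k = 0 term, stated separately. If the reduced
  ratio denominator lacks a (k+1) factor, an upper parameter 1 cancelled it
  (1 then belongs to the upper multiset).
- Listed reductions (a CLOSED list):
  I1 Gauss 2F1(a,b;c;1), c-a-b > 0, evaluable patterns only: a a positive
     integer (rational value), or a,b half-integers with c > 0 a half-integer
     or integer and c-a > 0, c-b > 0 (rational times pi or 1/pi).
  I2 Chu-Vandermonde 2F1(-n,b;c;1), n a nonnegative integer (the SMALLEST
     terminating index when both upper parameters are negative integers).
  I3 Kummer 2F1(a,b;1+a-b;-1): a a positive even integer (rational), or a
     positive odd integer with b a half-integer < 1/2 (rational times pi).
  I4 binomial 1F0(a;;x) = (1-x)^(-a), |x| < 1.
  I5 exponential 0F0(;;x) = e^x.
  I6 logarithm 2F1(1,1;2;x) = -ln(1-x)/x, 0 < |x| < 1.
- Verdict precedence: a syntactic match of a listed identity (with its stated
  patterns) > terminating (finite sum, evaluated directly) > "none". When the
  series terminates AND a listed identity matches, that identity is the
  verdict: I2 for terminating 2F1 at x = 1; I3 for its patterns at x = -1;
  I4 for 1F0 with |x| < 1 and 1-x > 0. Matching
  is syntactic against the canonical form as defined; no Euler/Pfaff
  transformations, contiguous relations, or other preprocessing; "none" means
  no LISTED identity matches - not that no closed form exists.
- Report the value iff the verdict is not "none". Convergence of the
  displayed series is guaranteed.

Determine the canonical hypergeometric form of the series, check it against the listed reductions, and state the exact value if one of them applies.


The series (x = -5/9) is 1F0: upper {-2/3}, lower {-}, prefactor -1/9. Verdict: the I4 binomial reduction fires (the 1F0 binomial series: exponent 2/3, x = -5/9). Exact value: (-1/9) * (14/9)^(2/3).

Structural cue: t_0 = -1/9 here, and the two geometric factors (C = -1/9) combine into one argument.
Step ratio: r(k) = (-5/9) * (k-2/3) / [(k+1)] - rational; roots negated = parameters, x = (-5/9), C = -1/9.


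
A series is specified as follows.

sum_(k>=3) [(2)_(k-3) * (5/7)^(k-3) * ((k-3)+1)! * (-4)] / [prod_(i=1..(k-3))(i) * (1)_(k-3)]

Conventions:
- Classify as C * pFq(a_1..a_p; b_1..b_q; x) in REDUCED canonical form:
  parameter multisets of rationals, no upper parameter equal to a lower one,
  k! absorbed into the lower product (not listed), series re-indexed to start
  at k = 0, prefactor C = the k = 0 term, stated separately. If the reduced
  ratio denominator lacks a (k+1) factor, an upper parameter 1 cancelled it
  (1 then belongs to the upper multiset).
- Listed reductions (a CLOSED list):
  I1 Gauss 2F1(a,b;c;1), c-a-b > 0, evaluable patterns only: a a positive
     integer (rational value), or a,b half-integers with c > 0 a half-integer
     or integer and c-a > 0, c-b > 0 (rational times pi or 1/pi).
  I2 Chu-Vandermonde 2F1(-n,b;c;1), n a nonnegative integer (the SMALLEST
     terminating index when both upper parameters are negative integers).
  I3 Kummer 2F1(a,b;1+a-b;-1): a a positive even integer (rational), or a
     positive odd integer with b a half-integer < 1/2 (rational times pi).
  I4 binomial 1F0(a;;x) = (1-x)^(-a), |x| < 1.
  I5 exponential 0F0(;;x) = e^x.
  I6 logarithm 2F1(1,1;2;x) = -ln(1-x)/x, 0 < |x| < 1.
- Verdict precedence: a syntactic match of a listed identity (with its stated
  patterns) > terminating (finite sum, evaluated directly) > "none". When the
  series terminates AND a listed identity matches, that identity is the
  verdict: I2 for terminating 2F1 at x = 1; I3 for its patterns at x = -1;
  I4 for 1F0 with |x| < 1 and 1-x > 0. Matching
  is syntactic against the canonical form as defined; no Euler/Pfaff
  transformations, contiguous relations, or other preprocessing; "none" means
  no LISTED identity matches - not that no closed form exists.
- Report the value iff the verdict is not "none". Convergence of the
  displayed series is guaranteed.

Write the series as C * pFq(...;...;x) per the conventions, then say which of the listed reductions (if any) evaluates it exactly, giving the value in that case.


The series (x = 5/7) is 2F1: upper {2, 2}, lower {1}, prefactor -4. Verdict: none here - no I1-I6 shape fits x = 5/7 with lower {1}.

Key observation: t_0 being -4, (1)_k (C = -4, x = 5/7) is k! itself.
Ratio: r(k) = (5/7) * (k+2) (k+2) / [(k+1) (k+1)] - rational in k. x = (5/7); t_0 = -4; negate the roots.


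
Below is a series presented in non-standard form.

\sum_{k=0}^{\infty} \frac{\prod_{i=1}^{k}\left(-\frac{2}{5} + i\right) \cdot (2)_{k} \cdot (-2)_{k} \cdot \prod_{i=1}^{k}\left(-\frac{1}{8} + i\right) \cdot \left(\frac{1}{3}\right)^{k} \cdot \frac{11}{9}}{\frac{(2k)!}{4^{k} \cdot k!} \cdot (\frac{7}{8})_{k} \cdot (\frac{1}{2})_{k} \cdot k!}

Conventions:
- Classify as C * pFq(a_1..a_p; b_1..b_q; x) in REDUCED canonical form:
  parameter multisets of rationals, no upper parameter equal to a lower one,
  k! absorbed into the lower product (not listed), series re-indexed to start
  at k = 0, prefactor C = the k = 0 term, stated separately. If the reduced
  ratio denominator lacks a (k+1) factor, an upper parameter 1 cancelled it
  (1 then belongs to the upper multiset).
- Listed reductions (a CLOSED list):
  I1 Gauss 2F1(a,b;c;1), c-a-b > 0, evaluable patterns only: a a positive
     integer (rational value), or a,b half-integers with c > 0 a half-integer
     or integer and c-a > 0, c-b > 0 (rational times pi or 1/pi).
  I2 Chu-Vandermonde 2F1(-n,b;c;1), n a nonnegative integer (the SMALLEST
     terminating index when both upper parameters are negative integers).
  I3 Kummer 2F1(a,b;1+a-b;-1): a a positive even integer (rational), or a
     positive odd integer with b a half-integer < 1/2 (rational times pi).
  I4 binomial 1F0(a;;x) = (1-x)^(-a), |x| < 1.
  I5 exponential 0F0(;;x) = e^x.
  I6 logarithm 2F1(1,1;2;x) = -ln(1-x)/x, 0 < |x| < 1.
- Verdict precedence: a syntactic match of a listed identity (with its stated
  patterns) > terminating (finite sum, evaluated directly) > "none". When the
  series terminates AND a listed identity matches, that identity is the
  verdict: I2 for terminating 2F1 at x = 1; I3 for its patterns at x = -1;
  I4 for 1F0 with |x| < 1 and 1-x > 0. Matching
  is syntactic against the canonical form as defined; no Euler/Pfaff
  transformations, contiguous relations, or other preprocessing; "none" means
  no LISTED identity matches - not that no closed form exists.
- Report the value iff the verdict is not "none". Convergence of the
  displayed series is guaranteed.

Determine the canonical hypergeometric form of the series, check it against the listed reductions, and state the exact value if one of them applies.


Prefactor \frac{11}{9}, argument \frac{1}{3}: 3F2 with upper {-2, \frac{3}{5}, 2} over lower {\frac{1}{2}, \frac{1}{2}}. Verdict: terminating. With -2 upstairs the series is a 3-term polynomial sum; evaluated term by term. Sum: -\frac{2629}{2025}.

Key observation: t_0 being \frac{11}{9}, the running product (prefactor 11/9) telescopes to a rising factorial.
Consecutive-term ratio: r(k) = \frac{1}{3} * (k-2) (k+\frac{3}{5}) (k+2) / [(k+\frac{1}{2}) (k+\frac{1}{2}) (k+1)] - poly over poly, x = \frac{1}{3} from leading terms; C = \frac{11}{9} at k = 0.


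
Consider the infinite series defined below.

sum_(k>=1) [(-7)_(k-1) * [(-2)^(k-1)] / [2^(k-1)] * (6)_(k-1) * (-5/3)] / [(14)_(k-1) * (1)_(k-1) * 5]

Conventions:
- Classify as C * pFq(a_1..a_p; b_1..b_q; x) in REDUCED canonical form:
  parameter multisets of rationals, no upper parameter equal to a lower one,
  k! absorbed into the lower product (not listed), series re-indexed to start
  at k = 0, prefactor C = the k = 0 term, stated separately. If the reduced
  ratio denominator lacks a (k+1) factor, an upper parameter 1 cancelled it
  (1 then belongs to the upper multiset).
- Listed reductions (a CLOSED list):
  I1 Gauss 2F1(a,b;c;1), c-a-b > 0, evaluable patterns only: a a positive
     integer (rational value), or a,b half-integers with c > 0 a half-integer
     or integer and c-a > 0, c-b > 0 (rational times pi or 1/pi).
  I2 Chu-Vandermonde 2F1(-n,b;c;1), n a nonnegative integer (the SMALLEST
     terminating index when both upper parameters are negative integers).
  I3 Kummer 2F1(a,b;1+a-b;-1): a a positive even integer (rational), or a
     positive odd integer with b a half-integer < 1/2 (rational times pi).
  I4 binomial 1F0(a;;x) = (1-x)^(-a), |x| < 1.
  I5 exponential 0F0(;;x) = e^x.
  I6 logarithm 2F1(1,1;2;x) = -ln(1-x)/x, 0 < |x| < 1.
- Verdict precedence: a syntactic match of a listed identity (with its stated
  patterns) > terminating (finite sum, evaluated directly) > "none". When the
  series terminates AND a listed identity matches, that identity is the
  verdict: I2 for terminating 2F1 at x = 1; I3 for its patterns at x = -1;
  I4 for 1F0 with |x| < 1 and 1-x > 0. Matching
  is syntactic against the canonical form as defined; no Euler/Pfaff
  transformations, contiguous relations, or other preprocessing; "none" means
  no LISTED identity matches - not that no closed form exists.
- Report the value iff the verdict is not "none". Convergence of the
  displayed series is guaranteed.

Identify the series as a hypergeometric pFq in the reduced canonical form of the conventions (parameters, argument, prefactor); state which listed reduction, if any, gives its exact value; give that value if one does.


The tell: from the first term -1/3: the two k-th powers (C = -1/3) combine into one argument.
Ratio: r(k) = (-1) * (k-7) (k+6) / [(k+14) (k+1)] ; factor over Q: parameters, x = (-1), and C = -1/3.

Reduced: x = -1, 2F1, upper = {-7, 6}, lower = {14}, C = -1/3. Verdict: the Kummer evaluation I3 fires (x = -1; c = 14 equals 1+a-b for upper {-7, 6}: listed pattern). Sum: -143/30.


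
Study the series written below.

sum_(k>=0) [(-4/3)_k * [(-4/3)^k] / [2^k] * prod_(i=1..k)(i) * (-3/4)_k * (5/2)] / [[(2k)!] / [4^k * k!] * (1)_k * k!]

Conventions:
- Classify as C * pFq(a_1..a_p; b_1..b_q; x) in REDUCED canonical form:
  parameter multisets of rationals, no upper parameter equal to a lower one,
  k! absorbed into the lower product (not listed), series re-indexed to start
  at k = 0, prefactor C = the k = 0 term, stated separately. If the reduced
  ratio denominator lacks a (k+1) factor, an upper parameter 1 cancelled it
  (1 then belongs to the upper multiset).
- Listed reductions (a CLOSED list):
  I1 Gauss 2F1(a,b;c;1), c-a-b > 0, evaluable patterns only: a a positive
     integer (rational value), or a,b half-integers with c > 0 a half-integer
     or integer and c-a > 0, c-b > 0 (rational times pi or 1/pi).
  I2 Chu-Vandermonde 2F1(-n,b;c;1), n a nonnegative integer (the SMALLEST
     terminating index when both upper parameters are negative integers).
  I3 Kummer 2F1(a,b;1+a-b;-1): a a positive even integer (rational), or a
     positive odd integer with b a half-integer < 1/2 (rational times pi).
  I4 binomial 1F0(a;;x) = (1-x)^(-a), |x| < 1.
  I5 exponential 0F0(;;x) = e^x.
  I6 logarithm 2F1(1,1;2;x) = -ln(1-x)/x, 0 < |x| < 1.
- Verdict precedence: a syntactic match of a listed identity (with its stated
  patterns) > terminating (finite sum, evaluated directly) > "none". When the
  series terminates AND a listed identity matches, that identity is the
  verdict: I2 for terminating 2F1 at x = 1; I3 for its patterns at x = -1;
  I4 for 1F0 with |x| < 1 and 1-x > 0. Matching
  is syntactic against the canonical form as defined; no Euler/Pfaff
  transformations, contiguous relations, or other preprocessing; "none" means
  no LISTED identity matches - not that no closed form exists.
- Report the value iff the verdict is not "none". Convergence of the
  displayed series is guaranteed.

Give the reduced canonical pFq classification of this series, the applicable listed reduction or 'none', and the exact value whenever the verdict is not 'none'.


The series (x = -2/3) is 2F1: upper {-4/3, -3/4}, lower {1/2}, prefactor 5/2. Verdict: none - at argument -2/3 the multisets {-4/3, -3/4} ; {1/2} match no listed identity.

Key step: from the first term 5/2: the lower (2k)!/(4^k k!) block (prefactor 5/2) is (1/2)_k.
Consecutive-term ratio: r(k) = (-2/3) * (k-4/3) (k-3/4) / [(k+1/2) (k+1)] - poly over poly, x = (-2/3) from leading terms; C = 5/2 at k = 0.


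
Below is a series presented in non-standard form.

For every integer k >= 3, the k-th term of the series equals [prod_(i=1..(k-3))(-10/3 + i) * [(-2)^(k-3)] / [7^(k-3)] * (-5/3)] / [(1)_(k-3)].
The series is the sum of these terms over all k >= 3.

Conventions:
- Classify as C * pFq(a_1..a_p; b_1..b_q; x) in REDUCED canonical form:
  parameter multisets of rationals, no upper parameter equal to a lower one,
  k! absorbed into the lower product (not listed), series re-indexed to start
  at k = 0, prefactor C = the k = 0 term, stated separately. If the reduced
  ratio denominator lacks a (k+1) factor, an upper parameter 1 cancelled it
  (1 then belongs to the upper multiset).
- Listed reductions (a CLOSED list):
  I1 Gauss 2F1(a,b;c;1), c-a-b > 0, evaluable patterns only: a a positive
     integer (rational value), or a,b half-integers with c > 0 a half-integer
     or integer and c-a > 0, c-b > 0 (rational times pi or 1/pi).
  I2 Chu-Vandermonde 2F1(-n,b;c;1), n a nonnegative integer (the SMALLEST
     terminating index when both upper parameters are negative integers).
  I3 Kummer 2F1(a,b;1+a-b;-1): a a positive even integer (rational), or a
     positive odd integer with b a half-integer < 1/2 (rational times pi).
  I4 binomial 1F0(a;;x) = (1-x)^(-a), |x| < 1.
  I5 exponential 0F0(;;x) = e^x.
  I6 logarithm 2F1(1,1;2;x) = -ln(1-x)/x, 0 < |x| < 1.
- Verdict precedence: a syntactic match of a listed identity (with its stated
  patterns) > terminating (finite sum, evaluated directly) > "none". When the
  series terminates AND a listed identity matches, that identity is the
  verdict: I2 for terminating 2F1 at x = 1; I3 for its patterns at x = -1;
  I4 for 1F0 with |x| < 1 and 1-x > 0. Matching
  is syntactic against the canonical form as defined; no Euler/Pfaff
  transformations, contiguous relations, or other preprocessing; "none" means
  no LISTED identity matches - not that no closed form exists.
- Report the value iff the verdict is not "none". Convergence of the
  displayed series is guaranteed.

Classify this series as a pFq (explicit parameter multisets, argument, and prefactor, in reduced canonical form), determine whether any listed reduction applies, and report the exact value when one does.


Structural cue: t_0 = -5/3 here, and the two geometric factors (prefactor -5/3) combine into one argument.
Term ratio: r(k) = (-2/7) * (k-7/3) / [(k+1)] - rational; roots negated = parameters, x = (-2/7), C = -5/3.

x = -2/7 here; the reduced form reads 1F0, upper {-7/3}, lower {-}, C = -5/3. Verdict: the binomial series (I4) fires (the 1F0 binomial series: exponent 7/3, x = -2/7). Value: (-5/3) * (9/7)^(7/3).


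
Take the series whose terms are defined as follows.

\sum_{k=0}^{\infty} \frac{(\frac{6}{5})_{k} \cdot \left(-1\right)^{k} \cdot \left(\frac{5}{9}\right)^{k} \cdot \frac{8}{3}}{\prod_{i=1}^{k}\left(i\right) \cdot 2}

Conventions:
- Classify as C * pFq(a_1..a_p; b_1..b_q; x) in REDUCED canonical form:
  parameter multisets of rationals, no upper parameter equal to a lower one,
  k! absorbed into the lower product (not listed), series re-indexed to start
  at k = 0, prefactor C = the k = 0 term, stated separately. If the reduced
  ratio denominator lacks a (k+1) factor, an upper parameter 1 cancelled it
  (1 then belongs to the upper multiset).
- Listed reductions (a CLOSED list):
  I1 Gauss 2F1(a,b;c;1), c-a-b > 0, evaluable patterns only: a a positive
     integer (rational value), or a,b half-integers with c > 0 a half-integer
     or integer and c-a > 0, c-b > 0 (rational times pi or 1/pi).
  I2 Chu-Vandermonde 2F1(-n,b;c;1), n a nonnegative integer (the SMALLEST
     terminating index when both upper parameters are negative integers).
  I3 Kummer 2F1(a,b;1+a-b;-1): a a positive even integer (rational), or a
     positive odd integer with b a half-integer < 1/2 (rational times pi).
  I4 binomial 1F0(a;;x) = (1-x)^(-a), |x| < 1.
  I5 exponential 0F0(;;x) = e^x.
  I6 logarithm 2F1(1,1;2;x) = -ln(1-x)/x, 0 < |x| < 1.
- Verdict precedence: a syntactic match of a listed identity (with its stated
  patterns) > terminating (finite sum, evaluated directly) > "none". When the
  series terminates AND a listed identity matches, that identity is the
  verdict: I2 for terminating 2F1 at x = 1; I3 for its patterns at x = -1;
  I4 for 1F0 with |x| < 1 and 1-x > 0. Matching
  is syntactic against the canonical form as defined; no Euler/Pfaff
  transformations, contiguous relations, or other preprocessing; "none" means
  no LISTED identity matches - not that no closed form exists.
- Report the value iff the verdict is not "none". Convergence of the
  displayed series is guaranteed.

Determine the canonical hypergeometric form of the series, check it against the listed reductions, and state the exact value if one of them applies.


Classification (C = \frac{4}{3}): 1F0 with upper {\frac{6}{5}}, lower {-}, argument x = -\frac{5}{9}. Verdict at x = -\frac{5}{9}: binomial (I4) matches (the 1F0 binomial series: exponent -6/5, x = -\frac{5}{9}). Its exact value is \frac{4}{3} \cdot \left(\frac{14}{9}\right)^{-\frac{6}{5}}.

Structural cue: x = -\frac{5}{9} and the constant factors (C = 4/3) combine into one prefactor.
Consecutive-term ratio: r(k) = -\frac{5}{9} * (k+\frac{6}{5}) / [(k+1)] - rational; roots negated = parameters, x = -\frac{5}{9}, C = \frac{4}{3}.


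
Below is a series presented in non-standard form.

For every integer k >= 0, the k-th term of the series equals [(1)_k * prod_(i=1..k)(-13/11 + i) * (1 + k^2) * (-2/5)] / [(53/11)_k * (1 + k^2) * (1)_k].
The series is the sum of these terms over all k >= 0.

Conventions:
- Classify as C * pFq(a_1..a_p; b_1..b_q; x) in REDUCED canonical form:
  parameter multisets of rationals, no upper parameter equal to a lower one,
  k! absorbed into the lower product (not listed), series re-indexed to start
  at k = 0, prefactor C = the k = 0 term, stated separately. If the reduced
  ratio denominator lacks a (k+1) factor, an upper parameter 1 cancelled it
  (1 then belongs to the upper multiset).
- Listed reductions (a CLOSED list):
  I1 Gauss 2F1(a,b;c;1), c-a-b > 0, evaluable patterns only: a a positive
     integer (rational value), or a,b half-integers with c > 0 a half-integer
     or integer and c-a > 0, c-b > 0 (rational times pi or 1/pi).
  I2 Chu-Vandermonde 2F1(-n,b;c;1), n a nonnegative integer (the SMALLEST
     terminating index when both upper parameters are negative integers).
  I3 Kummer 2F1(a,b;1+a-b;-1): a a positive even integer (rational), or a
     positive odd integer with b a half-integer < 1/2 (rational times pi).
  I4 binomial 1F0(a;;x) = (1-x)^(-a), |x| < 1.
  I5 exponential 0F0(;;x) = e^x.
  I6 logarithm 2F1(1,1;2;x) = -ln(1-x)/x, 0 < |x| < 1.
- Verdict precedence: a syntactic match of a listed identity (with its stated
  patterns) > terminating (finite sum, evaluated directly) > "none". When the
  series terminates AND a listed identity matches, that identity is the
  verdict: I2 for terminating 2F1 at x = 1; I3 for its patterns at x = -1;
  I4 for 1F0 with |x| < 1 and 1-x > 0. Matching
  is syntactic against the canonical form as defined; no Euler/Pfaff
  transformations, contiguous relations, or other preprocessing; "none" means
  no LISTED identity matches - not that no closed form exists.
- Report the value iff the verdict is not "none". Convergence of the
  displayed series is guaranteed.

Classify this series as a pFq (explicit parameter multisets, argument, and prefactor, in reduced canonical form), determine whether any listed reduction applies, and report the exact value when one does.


This is -2/5 * 2F1(-2/11, 1; 53/11; 1) in reduced canonical form. Verdict (x = 1): Gauss (I1, integer-parameter pattern) applies (x = 1: the Gamma ratio telescopes since c-a-b = 4 > 0 and a = 1 in Z>0). Exact value: -21/55.

The tell: from the first term -2/5: the running product (C = -2/5) telescopes to a rising factorial.
Step ratio: r(k) = 1 * (k-2/11) (k+1) / [(k+53/11) (k+1)] - poly over poly, x = 1 from leading terms; C = -2/5 at k = 0.


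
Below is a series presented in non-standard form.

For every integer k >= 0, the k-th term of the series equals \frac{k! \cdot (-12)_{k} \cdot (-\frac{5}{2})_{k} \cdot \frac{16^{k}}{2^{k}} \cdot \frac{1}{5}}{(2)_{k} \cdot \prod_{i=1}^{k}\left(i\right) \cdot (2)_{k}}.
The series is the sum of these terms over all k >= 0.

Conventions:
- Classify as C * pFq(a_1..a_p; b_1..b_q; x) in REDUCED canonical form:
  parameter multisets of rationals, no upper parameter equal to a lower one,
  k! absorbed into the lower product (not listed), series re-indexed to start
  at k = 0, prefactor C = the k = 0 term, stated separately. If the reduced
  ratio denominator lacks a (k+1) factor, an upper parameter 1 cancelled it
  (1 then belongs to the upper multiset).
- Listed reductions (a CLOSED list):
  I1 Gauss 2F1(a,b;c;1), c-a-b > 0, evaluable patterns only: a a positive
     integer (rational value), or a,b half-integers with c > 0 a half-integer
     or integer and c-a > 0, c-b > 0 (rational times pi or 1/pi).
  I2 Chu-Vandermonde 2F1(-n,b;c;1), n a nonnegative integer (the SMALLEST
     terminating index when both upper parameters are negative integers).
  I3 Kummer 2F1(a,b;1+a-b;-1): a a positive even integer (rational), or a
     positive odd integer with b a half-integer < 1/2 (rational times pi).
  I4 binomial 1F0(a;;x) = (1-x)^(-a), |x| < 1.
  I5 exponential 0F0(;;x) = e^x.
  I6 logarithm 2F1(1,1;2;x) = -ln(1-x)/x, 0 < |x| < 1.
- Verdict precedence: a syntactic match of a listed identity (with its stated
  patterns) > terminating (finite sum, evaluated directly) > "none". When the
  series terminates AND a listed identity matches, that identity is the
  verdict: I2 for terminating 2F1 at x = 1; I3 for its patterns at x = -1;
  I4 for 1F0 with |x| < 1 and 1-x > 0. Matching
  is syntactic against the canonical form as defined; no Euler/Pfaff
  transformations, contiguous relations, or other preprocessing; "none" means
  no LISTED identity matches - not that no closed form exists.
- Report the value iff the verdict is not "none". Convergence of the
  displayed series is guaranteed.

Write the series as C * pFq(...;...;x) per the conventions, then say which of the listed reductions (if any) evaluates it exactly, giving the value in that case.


Key step: x = 8 and the product of the first k integers (C = 1/5) is k!.
Term ratio: r(k) = 8 * (k-12) (k-\frac{5}{2}) (k+1) / [(k+2) (k+2) (k+1)] ; factor over Q: parameters, x = 8, and C = \frac{1}{5}.

Reduced: x = 8, 3F2, upper = {-12, -\frac{5}{2}, 1}, lower = {2, 2}, C = \frac{1}{5}. Verdict: terminating. (-12)_k vanishes past k = 12, leaving a 13-term sum, computed directly. Value: -\frac{520729}{455}.


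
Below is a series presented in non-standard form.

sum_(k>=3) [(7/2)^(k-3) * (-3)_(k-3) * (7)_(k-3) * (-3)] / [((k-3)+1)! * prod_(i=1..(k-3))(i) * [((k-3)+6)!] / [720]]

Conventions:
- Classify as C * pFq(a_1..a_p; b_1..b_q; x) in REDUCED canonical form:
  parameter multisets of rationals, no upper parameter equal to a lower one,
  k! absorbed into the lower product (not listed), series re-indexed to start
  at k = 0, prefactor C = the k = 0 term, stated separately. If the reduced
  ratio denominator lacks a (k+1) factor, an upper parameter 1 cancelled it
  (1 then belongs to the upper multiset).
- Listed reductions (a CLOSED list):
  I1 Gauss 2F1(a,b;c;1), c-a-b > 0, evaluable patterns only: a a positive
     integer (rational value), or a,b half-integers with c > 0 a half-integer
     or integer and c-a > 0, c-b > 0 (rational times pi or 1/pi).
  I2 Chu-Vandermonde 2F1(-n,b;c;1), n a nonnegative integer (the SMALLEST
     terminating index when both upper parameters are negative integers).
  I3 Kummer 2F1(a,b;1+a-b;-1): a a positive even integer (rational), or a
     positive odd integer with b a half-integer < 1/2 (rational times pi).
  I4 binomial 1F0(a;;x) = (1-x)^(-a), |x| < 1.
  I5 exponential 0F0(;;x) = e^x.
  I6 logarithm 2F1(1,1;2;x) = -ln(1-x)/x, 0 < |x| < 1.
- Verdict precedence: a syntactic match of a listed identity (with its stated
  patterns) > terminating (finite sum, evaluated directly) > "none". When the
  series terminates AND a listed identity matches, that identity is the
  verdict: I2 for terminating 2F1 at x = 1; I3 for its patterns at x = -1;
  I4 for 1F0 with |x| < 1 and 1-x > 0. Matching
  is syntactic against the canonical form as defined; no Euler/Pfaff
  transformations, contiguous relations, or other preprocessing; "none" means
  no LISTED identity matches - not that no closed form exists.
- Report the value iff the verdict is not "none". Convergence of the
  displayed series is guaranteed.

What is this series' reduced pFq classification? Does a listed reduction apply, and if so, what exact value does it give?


Canonical form: C = -3 times 1F1 with upper {-3}, lower {2}, x = 7/2. Verdict: terminating - no listed pattern fits, but -3 in the upper list cuts the series at k = 3; direct evaluation. Sum: -17/64.

Structural cue: x = (7/2) and the product of the first k integers (C = -3, x = 7/2) is k!.
Consecutive-term ratio: r(k) = (7/2) * (k-3) / [(k+2) (k+1)] - rational in k. x = (7/2); t_0 = -3; negate the roots.


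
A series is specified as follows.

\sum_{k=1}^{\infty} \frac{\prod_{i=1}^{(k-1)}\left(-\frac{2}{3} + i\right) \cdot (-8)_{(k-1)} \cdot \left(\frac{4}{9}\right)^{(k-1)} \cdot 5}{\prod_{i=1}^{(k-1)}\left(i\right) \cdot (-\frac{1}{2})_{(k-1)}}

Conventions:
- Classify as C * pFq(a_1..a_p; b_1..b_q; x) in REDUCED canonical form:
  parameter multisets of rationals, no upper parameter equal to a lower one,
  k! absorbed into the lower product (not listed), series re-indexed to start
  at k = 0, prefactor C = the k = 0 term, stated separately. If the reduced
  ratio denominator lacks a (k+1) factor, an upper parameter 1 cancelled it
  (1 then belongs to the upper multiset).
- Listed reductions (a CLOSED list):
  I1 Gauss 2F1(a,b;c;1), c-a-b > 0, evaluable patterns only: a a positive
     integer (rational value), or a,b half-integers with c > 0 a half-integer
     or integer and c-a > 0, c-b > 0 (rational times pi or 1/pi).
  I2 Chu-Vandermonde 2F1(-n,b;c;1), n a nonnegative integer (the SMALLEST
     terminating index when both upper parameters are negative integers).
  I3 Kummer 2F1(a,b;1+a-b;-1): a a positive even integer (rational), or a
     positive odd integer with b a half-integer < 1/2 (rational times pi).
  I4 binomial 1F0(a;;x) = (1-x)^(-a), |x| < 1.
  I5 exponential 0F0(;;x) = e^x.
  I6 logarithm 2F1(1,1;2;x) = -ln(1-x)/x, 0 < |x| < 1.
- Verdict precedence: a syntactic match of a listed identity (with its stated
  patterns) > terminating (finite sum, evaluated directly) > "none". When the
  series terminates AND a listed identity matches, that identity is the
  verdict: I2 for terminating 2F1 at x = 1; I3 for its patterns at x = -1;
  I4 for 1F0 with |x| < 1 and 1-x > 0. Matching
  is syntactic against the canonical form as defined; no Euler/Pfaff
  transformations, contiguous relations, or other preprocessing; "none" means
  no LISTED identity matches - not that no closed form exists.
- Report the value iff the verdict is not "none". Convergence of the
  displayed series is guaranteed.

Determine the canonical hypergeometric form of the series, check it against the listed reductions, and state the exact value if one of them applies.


With C = 5: the canonical form is 2F1(-8, \frac{1}{3}; -\frac{1}{2}; \frac{4}{9}). Verdict: terminating at k = 8: the factor (-8)_k kills every later term; summing the 9 survivors is exact. Hence: \frac{204795345894125}{83881572334857}.

Key observation: from the first term 5: the product of the first k integers (C = 5, x = 4/9) is k!.
Adjacent-term ratio: r(k) = \frac{4}{9} * (k-8) (k+\frac{1}{3}) / [(k-\frac{1}{2}) (k+1)] - rational; roots negated = parameters, x = \frac{4}{9}, C = 5.


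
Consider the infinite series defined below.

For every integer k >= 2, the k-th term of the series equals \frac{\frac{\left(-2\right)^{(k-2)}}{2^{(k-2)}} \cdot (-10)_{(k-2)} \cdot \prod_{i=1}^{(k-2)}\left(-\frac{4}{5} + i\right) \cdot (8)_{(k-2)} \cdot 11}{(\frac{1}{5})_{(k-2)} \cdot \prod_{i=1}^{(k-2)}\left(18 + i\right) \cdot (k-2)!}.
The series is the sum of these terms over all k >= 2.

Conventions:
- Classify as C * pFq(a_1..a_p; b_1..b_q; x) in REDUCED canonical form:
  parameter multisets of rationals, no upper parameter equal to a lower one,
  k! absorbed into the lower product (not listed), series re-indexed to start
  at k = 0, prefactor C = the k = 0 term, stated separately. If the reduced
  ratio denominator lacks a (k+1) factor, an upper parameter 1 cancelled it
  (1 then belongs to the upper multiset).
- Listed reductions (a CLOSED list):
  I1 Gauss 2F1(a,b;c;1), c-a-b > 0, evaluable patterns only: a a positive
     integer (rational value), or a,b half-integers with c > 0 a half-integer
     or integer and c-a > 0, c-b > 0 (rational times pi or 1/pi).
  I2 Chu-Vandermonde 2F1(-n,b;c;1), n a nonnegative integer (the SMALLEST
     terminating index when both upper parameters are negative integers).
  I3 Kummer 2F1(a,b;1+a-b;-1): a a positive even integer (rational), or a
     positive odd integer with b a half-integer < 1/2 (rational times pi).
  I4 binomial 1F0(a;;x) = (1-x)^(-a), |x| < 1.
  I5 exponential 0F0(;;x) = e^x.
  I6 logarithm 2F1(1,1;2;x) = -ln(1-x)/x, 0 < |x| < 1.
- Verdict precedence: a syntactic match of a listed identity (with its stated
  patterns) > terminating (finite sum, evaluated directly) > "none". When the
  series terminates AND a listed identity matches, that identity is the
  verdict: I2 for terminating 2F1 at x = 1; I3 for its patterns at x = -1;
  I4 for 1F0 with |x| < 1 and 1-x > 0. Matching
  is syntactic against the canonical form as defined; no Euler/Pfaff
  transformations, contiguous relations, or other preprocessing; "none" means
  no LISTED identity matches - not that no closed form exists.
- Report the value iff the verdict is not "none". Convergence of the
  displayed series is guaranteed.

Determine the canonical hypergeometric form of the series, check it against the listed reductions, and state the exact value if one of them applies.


The series (x = -1) is 2F1: upper {-10, 8}, lower {19}, prefactor 11. Verdict: Kummer (I3) fires (x = -1; c = 19 equals 1+a-b for upper {-10, 8}: listed pattern). Sum: \frac{3366}{7}.

Key step: t_0 being 11, the running product (prefactor 11) telescopes to a rising factorial.
Adjacent-term ratio: r(k) = -1 * (k-10) (k+8) / [(k+19) (k+1)] - rational in k, leading ratio -1; with t_0 = 11, classification follows.


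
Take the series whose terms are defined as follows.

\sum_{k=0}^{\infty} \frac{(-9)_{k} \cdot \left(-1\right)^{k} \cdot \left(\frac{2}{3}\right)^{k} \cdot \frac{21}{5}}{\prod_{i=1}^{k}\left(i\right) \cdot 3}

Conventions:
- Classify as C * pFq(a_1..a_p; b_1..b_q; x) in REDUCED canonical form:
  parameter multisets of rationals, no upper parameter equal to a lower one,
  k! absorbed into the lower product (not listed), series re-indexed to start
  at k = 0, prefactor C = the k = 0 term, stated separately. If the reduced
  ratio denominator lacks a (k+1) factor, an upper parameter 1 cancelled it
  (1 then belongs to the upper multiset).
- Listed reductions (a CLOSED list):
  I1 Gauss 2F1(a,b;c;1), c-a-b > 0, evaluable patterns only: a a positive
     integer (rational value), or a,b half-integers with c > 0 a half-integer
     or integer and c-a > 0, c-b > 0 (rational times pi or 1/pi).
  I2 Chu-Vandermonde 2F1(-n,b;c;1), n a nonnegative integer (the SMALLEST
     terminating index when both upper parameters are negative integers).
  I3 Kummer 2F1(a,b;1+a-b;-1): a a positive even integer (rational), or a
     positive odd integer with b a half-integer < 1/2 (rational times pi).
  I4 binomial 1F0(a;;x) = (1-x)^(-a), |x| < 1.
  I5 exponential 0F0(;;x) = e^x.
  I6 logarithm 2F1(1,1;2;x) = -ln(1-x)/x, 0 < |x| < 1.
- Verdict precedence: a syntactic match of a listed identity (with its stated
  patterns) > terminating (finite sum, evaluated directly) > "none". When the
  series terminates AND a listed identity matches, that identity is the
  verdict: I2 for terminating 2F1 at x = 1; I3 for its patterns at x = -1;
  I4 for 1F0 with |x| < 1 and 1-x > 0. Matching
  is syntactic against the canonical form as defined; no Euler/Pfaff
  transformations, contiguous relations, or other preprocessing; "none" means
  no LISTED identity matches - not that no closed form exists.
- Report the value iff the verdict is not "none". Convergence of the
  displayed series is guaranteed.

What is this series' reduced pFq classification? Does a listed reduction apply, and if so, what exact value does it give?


With C = \frac{7}{5}: the canonical form is 1F0(-9; -; -\frac{2}{3}). Verdict: this is the binomial series (I4) (the 1F0 binomial series: exponent 9, x = -\frac{2}{3}). Hence: \frac{2734375}{19683}.

First insight: x = -\frac{2}{3} and the constant factors (prefactor 7/5) combine into one prefactor.
Ratio: r(k) = -\frac{2}{3} * (k-9) / [(k+1)] - poly over poly, x = -\frac{2}{3} from leading terms; C = \frac{7}{5} at k = 0.


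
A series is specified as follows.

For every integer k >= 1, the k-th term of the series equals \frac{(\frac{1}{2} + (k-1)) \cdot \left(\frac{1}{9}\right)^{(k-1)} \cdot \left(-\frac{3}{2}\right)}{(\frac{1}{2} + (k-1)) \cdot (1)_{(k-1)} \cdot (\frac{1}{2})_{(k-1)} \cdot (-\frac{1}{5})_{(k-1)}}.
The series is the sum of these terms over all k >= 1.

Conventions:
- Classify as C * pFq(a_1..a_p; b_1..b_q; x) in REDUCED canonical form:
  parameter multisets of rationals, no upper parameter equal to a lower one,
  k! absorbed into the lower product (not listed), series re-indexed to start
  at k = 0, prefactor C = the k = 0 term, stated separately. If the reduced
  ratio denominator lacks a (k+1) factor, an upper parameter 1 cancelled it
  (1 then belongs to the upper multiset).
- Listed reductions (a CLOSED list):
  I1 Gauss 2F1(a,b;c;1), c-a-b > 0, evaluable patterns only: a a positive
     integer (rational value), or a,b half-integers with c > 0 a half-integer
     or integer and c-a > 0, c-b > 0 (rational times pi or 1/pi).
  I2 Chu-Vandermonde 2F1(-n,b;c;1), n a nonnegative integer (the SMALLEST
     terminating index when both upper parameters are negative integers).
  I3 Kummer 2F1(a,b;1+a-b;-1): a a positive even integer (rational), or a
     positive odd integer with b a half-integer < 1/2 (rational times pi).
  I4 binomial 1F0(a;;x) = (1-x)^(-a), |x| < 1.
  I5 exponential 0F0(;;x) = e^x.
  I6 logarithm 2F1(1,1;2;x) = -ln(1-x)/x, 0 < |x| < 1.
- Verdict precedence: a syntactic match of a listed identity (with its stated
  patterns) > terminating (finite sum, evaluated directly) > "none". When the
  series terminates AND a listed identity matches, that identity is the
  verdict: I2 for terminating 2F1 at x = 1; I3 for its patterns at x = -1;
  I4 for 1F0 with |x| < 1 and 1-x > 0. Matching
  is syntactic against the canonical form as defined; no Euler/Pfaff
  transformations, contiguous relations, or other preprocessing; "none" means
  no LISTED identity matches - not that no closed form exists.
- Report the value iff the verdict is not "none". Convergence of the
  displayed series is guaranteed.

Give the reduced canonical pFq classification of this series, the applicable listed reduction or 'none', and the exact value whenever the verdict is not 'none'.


With C = -\frac{3}{2}: the canonical form is 0F2(-; -\frac{1}{5}, \frac{1}{2}; \frac{1}{9}). Verdict: none. No listed pattern accepts 0F2(-; -\frac{1}{5}, \frac{1}{2}; \frac{1}{9}).

Key step: from the first term -\frac{3}{2}: (1)_k (C = -3/2) is k! itself.
Adjacent-term ratio: r(k) = \frac{1}{9} * 1 / [(k-\frac{1}{5}) (k+\frac{1}{2}) (k+1)] - rational in k. x = \frac{1}{9}; t_0 = -\frac{3}{2}; negate the roots.


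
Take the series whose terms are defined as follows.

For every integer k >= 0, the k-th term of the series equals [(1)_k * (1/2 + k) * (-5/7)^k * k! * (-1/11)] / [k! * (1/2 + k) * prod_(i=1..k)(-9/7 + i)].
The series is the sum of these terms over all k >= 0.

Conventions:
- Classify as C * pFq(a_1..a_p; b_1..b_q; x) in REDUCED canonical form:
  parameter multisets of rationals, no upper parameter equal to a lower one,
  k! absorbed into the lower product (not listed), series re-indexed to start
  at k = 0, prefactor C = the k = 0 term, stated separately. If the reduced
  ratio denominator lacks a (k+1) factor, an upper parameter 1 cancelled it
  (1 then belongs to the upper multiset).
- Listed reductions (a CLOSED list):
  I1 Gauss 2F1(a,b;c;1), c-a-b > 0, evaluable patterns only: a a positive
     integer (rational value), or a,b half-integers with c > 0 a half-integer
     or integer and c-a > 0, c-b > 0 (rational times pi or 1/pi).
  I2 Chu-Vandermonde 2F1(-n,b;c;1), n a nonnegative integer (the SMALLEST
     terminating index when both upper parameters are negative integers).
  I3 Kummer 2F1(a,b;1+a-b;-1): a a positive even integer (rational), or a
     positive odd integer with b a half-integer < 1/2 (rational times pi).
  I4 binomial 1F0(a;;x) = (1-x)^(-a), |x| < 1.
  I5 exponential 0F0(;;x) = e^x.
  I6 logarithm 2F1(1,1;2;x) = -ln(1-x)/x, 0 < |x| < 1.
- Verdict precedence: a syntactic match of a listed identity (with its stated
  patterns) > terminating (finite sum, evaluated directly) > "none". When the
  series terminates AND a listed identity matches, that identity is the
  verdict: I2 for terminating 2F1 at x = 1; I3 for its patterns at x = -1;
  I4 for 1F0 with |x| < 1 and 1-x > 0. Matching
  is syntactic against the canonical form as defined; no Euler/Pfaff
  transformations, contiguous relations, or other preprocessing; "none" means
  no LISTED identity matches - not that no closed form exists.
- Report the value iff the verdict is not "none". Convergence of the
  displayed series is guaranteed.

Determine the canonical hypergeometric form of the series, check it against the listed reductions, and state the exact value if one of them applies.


Reduced: x = -5/7, 2F1, upper = {1, 1}, lower = {-2/7}, C = -1/11. Verdict: no listed reduction: x = -5/7 and upper {1, 1} fail every I1-I6 pattern.

Structural cue: t_0 = -1/11 here, and the lower running product (C = -1/11) is a rising factorial.
Step ratio: r(k) = (-5/7) * (k+1) (k+1) / [(k-2/7) (k+1)] - rational in k, leading ratio (-5/7); with t_0 = -1/11, classification follows.


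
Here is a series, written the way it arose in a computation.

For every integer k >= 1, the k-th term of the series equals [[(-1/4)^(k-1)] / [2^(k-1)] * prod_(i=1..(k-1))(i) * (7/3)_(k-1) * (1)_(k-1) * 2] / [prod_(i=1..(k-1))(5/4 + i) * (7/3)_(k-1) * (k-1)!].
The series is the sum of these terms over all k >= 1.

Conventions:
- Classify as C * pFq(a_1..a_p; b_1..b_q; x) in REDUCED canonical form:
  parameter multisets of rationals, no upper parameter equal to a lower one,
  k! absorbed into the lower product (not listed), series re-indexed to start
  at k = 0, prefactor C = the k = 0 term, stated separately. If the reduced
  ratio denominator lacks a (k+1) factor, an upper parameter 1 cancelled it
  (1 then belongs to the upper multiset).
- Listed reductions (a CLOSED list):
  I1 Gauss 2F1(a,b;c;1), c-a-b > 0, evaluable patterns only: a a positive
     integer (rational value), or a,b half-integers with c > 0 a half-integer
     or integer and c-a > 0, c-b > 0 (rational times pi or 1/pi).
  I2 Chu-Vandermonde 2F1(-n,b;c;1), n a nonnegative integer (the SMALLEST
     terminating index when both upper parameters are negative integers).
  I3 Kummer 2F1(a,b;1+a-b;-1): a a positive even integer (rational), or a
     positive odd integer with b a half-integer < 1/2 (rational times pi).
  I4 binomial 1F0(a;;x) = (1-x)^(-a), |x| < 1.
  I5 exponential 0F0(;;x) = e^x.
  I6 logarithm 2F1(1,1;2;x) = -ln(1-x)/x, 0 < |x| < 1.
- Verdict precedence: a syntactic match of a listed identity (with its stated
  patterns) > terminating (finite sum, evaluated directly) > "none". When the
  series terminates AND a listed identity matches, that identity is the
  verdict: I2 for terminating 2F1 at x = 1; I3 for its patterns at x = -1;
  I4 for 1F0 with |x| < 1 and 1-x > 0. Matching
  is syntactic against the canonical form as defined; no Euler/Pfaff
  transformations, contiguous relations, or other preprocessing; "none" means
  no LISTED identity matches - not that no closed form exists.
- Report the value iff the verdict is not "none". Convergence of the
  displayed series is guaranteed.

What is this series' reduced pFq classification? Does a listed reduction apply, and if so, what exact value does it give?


Canonical form: C = 2 times 2F1 with upper {1, 1}, lower {9/4}, x = -1/8. Verdict: none - this 2F1 at x = -1/8 matches no listed pattern, and upper {1, 1} holds no stopper.

Key step: from the first term 2: the parameter 7/3 appears in both the upper and lower lists and cancels.
Ratio: r(k) = (-1/8) * (k+1) (k+1) / [(k+9/4) (k+1)] - poly over poly, x = (-1/8) from leading terms; C = 2 at k = 0.
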